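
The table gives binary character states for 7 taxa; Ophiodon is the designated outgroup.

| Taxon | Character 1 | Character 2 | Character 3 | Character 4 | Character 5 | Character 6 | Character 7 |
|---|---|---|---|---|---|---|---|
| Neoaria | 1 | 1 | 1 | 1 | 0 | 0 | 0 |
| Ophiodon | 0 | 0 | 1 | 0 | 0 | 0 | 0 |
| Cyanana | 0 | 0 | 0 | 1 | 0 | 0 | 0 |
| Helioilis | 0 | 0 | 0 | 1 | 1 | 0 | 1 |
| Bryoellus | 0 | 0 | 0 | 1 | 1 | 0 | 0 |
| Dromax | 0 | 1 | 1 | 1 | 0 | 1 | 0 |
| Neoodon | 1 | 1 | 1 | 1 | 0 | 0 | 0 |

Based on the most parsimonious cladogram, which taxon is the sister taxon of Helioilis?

Character polarity is set by the outgroup: the derived state is whichever differs from the outgroup's state, so for Character 3 the derived state is '0', and for the remaining characters it is '1'.
Character 1: derived state '1' in Neoaria and Neoodon only — synapomorphy for {Neoaria, Neoodon}.
Character 2 (derived state '1') is shared by Dromax, Neoaria, and Neoodon — a synapomorphy uniting that clade.
Character 3 (derived state '0') is shared by Bryoellus, Cyanana, and Helioilis — a synapomorphy uniting that clade.
Character 4 (derived state '1') is shared by all ingroup taxa — unites the whole ingroup.
Character 5: derived state '1' in Bryoellus and Helioilis only — synapomorphy for {Bryoellus, Helioilis}.
Character 6 (derived state '1') is unique to Dromax (autapomorphy; uninformative for grouping).
Character 7: derived state '1' in Helioilis only — an autapomorphy, so it tells us nothing about relationships among taxa.
Most parsimonious ingroup topology: (((Helioilis,Bryoellus),Cyanana),(Dromax,(Neoaria,Neoodon))).
Helioilis and Bryoellus form a cherry on this tree, so they are sister taxa.

Bryoellus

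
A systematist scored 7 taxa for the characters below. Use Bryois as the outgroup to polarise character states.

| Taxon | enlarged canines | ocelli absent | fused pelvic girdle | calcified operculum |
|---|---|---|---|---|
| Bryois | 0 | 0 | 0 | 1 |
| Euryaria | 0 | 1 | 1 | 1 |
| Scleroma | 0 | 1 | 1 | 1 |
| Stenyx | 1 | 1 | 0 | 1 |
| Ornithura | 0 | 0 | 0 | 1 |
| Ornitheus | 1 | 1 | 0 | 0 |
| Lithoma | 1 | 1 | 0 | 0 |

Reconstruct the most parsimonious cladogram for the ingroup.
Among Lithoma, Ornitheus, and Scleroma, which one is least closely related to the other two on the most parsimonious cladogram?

Character polarity is set by the outgroup: the derived state is whichever differs from the outgroup's state, so for calcified operculum the derived state is '0', and for the remaining characters it is '1'.
enlarged canines (derived state '1') is shared by Lithoma, Ornitheus, and Stenyx — a synapomorphy uniting that clade.
ocelli absent (derived state '1') is shared by Euryaria, Lithoma, Ornitheus, Scleroma, and Stenyx — a synapomorphy uniting that clade.
fused pelvic girdle (derived state '1') is shared by Euryaria and Scleroma — a synapomorphy uniting that clade.
Only Lithoma and Ornitheus show the derived state '0' for calcified operculum, supporting them as a clade.
Most parsimonious ingroup topology: (((Euryaria,Scleroma),(Stenyx,(Ornitheus,Lithoma))),Ornithura).
Ornitheus and Lithoma share a more recent common ancestor with each other than either does with Scleroma, so Scleroma is the least closely related of the three.

Scleroma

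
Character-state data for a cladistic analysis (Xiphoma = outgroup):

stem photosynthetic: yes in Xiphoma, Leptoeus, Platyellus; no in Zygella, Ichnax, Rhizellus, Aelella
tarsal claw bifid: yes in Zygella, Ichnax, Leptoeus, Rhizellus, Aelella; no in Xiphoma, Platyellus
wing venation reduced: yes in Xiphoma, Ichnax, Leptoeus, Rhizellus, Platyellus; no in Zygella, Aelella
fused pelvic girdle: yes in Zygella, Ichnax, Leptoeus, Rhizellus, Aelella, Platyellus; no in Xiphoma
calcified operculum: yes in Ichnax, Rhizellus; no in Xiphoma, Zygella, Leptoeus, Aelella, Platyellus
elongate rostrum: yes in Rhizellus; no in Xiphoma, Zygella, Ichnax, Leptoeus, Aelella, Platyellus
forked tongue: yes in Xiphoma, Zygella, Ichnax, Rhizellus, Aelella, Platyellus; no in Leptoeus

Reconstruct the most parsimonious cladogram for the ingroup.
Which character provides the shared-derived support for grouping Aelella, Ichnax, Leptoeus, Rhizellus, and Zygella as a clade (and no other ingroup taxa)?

tarsal claw bifid

Character polarity is set by the outgroup: the derived state is whichever differs from the outgroup's state, so for stem photosynthetic, wing venation reduced, forked tongue the derived state is 'no', and for the remaining characters it is 'yes'.
stem photosynthetic: derived state 'no' in Aelella, Ichnax, Rhizellus, and Zygella only — synapomorphy for {Aelella, Ichnax, Rhizellus, Zygella}.
Only Aelella, Ichnax, Leptoeus, Rhizellus, and Zygella show the derived state 'yes' for tarsal claw bifid, supporting them as a clade.
wing venation reduced (derived state 'no') is shared by Aelella and Zygella — a synapomorphy uniting that clade.
All ingroup taxa share the derived state 'yes' for fused pelvic girdle; it defines the ingroup but does not resolve relationships within it.
calcified operculum (derived state 'yes') is shared by Ichnax and Rhizellus — a synapomorphy uniting that clade.
elongate rostrum (derived state 'yes') is unique to Rhizellus (autapomorphy; uninformative for grouping).
forked tongue (derived state 'no') is unique to Leptoeus (autapomorphy; uninformative for grouping).
Most parsimonious ingroup topology: ((((Zygella,Aelella),(Ichnax,Rhizellus)),Leptoeus),Platyellus).
The clade {Aelella, Ichnax, Leptoeus, Rhizellus, Zygella} is supported by tarsal claw bifid: its derived state 'yes' occurs in exactly those taxa and in no other taxon (including the outgroup).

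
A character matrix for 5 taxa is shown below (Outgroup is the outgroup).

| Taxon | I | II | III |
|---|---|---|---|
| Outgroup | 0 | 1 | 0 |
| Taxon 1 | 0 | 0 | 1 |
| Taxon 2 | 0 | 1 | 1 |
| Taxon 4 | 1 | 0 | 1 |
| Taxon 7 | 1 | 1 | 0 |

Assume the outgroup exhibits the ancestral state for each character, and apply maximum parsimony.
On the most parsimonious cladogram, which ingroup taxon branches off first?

Taxon 7

Character polarity is set by the outgroup: the derived state is whichever differs from the outgroup's state, so for II the derived state is '0', and for the remaining characters it is '1'.
I groups Taxon 4 and Taxon 7, which is incompatible with the clades supported by the remaining characters; treating it as convergent (homoplasy) costs fewer steps than any alternative tree.
Only Taxon 1 and Taxon 4 show the derived state '0' for II, supporting them as a clade.
III: derived state '1' in Taxon 1, Taxon 2, and Taxon 4 only — synapomorphy for {Taxon 1, Taxon 2, Taxon 4}.
Most parsimonious ingroup topology: (((Taxon 1,Taxon 4),Taxon 2),Taxon 7).
Taxon 7 is sister to the clade containing all other ingroup taxa, so it is the earliest-diverging (most basal) ingroup lineage.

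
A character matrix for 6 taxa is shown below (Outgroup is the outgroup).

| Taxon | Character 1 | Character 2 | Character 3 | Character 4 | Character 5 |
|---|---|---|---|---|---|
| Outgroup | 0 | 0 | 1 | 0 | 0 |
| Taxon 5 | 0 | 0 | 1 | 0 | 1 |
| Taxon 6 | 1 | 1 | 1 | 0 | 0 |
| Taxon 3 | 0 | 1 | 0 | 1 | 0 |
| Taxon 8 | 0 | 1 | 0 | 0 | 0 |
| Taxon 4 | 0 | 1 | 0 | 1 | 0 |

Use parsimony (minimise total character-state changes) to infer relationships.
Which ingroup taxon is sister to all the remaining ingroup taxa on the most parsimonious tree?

Taxon 5

Character polarity is set by the outgroup: the derived state is whichever differs from the outgroup's state, so for Character 3 the derived state is '0', and for the remaining characters it is '1'.
Character 1: derived state '1' in Taxon 6 only — an autapomorphy, so it tells us nothing about relationships among taxa.
Only Taxon 3, Taxon 4, Taxon 6, and Taxon 8 show the derived state '1' for Character 2, supporting them as a clade.
Character 3 (derived state '0') is shared by Taxon 3, Taxon 4, and Taxon 8 — a synapomorphy uniting that clade.
Only Taxon 3 and Taxon 4 show the derived state '1' for Character 4, supporting them as a clade.
Character 5 (derived state '1') is unique to Taxon 5 (autapomorphy; uninformative for grouping).
Most parsimonious ingroup topology: (Taxon 5,(Taxon 6,((Taxon 3,Taxon 4),Taxon 8))).
Taxon 5 is sister to the clade containing all other ingroup taxa, so it is the earliest-diverging (most basal) ingroup lineage.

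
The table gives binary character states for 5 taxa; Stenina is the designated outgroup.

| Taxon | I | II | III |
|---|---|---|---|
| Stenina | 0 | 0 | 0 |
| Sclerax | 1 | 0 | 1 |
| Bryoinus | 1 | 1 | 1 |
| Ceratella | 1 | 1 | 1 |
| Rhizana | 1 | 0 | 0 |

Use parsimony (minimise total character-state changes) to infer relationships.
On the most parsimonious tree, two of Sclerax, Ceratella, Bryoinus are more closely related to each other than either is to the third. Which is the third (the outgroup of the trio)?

The outgroup has state '0' for every character, so '1' is the derived state throughout.
All ingroup taxa share the derived state '1' for I; it defines the ingroup but does not resolve relationships within it.
Only Bryoinus and Ceratella show the derived state '1' for II, supporting them as a clade.
III: derived state '1' in Bryoinus, Ceratella, and Sclerax only — synapomorphy for {Bryoinus, Ceratella, Sclerax}.
Most parsimonious ingroup topology: ((Sclerax,(Bryoinus,Ceratella)),Rhizana).
Bryoinus and Ceratella share a more recent common ancestor with each other than either does with Sclerax, so Sclerax is the least closely related of the three.

Sclerax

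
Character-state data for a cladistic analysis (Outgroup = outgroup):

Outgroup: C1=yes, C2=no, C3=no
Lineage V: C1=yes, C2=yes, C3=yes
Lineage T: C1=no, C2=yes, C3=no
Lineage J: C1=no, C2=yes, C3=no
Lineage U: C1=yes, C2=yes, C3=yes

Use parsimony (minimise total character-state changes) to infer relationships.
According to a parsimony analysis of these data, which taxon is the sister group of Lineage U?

Lineage V

Character polarity is set by the outgroup: the derived state is whichever differs from the outgroup's state, so for C1 the derived state is 'no', and for the remaining characters it is 'yes'.
Only Lineage J and Lineage T show the derived state 'no' for C1, supporting them as a clade.
All ingroup taxa share the derived state 'yes' for C2; it defines the ingroup but does not resolve relationships within it.
C3 (derived state 'yes') is shared by Lineage U and Lineage V — a synapomorphy uniting that clade.
Most parsimonious ingroup topology: ((Lineage V,Lineage U),(Lineage T,Lineage J)).
Lineage U and Lineage V form a cherry on this tree, so they are sister taxa.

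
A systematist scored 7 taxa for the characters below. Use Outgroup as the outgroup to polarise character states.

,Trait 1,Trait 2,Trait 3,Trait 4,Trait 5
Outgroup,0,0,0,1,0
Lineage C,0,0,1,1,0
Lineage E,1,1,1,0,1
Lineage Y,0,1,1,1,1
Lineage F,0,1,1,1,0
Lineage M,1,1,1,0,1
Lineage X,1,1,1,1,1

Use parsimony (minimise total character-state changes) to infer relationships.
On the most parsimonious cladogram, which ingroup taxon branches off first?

Lineage C

Character polarity is set by the outgroup: the derived state is whichever differs from the outgroup's state, so for Trait 4 the derived state is '0', and for the remaining characters it is '1'.
Trait 1: derived state '1' in Lineage E, Lineage M, and Lineage X only — synapomorphy for {Lineage E, Lineage M, Lineage X}.
Trait 2 (derived state '1') is shared by Lineage E, Lineage F, Lineage M, Lineage X, and Lineage Y — a synapomorphy uniting that clade.
All ingroup taxa share the derived state '1' for Trait 3; it defines the ingroup but does not resolve relationships within it.
Trait 4: derived state '0' in Lineage E and Lineage M only — synapomorphy for {Lineage E, Lineage M}.
Trait 5 (derived state '1') is shared by Lineage E, Lineage M, Lineage X, and Lineage Y — a synapomorphy uniting that clade.
Most parsimonious ingroup topology: (Lineage C,((((Lineage E,Lineage M),Lineage X),Lineage Y),Lineage F)).
Lineage C is sister to the clade containing all other ingroup taxa, so it is the earliest-diverging (most basal) ingroup lineage.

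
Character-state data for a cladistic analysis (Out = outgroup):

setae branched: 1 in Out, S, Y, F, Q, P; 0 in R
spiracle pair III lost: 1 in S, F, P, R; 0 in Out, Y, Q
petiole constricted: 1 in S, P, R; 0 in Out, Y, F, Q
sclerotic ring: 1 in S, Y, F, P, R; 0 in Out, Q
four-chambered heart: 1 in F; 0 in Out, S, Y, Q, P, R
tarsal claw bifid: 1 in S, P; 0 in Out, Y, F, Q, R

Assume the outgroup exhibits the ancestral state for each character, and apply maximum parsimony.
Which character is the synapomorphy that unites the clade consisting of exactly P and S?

Character polarity is set by the outgroup: the derived state is whichever differs from the outgroup's state, so for setae branched the derived state is '0', and for the remaining characters it is '1'.
setae branched (derived state '0') is unique to R (autapomorphy; uninformative for grouping).
spiracle pair III lost (derived state '1') is shared by F, P, R, and S — a synapomorphy uniting that clade.
Only P, R, and S show the derived state '1' for petiole constricted, supporting them as a clade.
sclerotic ring: derived state '1' in F, P, R, S, and Y only — synapomorphy for {F, P, R, S, Y}.
four-chambered heart (derived state '1') is unique to F (autapomorphy; uninformative for grouping).
tarsal claw bifid (derived state '1') is shared by P and S — a synapomorphy uniting that clade.
Most parsimonious ingroup topology: (((((S,P),R),F),Y),Q).
The clade {P, S} is supported by tarsal claw bifid: its derived state '1' occurs in exactly those taxa and in no other taxon (including the outgroup).

tarsal claw bifid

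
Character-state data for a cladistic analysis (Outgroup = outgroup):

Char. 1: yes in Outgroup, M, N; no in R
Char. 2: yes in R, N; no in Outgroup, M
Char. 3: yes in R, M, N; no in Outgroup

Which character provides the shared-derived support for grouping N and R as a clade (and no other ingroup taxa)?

Char. 2

Character polarity is set by the outgroup: the derived state is whichever differs from the outgroup's state, so for Char. 1 the derived state is 'no', and for the remaining characters it is 'yes'.
Char. 1: derived state 'no' in R only — an autapomorphy, so it tells us nothing about relationships among taxa.
Char. 2 (derived state 'yes') is shared by N and R — a synapomorphy uniting that clade.
Char. 3 (derived state 'yes') is shared by all ingroup taxa — unites the whole ingroup.
Most parsimonious ingroup topology: ((R,N),M).
The clade {N, R} is supported by Char. 2: its derived state 'yes' occurs in exactly those taxa and in no other taxon (including the outgroup).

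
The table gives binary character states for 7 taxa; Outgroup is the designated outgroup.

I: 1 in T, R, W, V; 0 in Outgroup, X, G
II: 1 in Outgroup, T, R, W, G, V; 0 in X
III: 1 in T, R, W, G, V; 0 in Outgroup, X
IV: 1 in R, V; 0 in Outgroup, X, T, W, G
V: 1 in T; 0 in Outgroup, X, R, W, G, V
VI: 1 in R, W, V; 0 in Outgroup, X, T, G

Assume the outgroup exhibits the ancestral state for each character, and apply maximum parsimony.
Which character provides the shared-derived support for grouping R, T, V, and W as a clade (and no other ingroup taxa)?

I

Character polarity is set by the outgroup: the derived state is whichever differs from the outgroup's state, so for II the derived state is '0', and for the remaining characters it is '1'.
I: derived state '1' in R, T, V, and W only — synapomorphy for {R, T, V, W}.
II: derived state '0' in X only — an autapomorphy, so it tells us nothing about relationships among taxa.
III: derived state '1' in G, R, T, V, and W only — synapomorphy for {G, R, T, V, W}.
IV: derived state '1' in R and V only — synapomorphy for {R, V}.
V (derived state '1') is unique to T (autapomorphy; uninformative for grouping).
VI (derived state '1') is shared by R, V, and W — a synapomorphy uniting that clade.
Most parsimonious ingroup topology: (X,((T,((R,V),W)),G)).
The clade {R, T, V, W} is supported by I: its derived state '1' occurs in exactly those taxa and in no other taxon (including the outgroup).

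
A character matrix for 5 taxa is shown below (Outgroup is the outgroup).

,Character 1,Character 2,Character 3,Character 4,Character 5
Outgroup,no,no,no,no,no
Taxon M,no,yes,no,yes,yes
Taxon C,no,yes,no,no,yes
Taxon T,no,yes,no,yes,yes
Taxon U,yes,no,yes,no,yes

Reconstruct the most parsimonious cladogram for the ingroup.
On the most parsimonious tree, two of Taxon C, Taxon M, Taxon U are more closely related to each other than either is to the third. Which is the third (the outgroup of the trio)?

Taxon U

The outgroup has state 'no' for every character, so 'yes' is the derived state throughout.
Character 1: derived state 'yes' in Taxon U only — an autapomorphy, so it tells us nothing about relationships among taxa.
Only Taxon C, Taxon M, and Taxon T show the derived state 'yes' for Character 2, supporting them as a clade.
Character 3: derived state 'yes' in Taxon U only — an autapomorphy, so it tells us nothing about relationships among taxa.
Only Taxon M and Taxon T show the derived state 'yes' for Character 4, supporting them as a clade.
Character 5 (derived state 'yes') is shared by all ingroup taxa — unites the whole ingroup.
Most parsimonious ingroup topology: (((Taxon M,Taxon T),Taxon C),Taxon U).
Taxon C and Taxon M share a more recent common ancestor with each other than either does with Taxon U, so Taxon U is the least closely related of the three.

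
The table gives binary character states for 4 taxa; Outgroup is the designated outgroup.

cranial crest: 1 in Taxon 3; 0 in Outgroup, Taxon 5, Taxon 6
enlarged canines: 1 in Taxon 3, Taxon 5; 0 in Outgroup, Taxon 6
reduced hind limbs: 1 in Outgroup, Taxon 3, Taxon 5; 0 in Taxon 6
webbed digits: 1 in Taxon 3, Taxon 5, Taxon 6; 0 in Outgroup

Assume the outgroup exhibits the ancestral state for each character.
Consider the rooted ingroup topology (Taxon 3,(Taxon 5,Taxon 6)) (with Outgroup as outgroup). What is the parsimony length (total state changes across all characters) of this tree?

5

Map each character onto (Taxon 3,(Taxon 5,Taxon 6)) (rooted by Outgroup) and count the minimum state changes it requires (Fitch parsimony):
cranial crest: 1; enlarged canines: 2; reduced hind limbs: 1; webbed digits: 1.
Total tree length = 5.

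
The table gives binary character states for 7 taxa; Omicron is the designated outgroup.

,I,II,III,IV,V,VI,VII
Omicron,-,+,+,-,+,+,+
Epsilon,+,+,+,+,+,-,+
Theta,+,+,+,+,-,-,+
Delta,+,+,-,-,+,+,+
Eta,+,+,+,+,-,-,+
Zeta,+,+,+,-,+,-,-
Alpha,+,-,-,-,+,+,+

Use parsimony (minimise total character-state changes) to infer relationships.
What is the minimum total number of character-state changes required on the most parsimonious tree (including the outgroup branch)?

7

Character polarity is set by the outgroup: the derived state is whichever differs from the outgroup's state, so for II, III, V, VI, VII the derived state is '-', and for the remaining characters it is '+'.
All ingroup taxa share the derived state '+' for I; it defines the ingroup but does not resolve relationships within it.
II: derived state '-' in Alpha only — an autapomorphy, so it tells us nothing about relationships among taxa.
III (derived state '-') is shared by Alpha and Delta — a synapomorphy uniting that clade.
IV (derived state '+') is shared by Epsilon, Eta, and Theta — a synapomorphy uniting that clade.
Only Eta and Theta show the derived state '-' for V, supporting them as a clade.
VI (derived state '-') is shared by Epsilon, Eta, Theta, and Zeta — a synapomorphy uniting that clade.
VII: derived state '-' in Zeta only — an autapomorphy, so it tells us nothing about relationships among taxa.
Most parsimonious ingroup topology: (((Epsilon,(Theta,Eta)),Zeta),(Delta,Alpha)).
Changes per character on this tree: I: 1; II: 1; III: 1; IV: 1; V: 1; VI: 1; VII: 1.
Total = 7.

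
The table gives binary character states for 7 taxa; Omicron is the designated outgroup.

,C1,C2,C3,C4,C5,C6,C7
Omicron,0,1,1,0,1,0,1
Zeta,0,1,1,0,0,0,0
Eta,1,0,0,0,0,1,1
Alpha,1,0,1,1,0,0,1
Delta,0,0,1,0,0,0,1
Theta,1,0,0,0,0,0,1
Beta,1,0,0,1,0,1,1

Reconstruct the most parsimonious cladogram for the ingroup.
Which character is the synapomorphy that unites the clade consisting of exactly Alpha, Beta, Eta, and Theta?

C1

Character polarity is set by the outgroup: the derived state is whichever differs from the outgroup's state, so for C2, C3, C5, C7 the derived state is '0', and for the remaining characters it is '1'.
C1: derived state '1' in Alpha, Beta, Eta, and Theta only — synapomorphy for {Alpha, Beta, Eta, Theta}.
C2 (derived state '0') is shared by Alpha, Beta, Delta, Eta, and Theta — a synapomorphy uniting that clade.
C3 (derived state '0') is shared by Beta, Eta, and Theta — a synapomorphy uniting that clade.
C4 groups Alpha and Beta, which is incompatible with the clades supported by the remaining characters; treating it as convergent (homoplasy) costs fewer steps than any alternative tree.
All ingroup taxa share the derived state '0' for C5; it defines the ingroup but does not resolve relationships within it.
C6: derived state '1' in Beta and Eta only — synapomorphy for {Beta, Eta}.
C7: derived state '0' in Zeta only — an autapomorphy, so it tells us nothing about relationships among taxa.
Most parsimonious ingroup topology: (Zeta,((((Eta,Beta),Theta),Alpha),Delta)).
The clade {Alpha, Beta, Eta, Theta} is supported by C1: its derived state '1' occurs in exactly those taxa and in no other taxon (including the outgroup).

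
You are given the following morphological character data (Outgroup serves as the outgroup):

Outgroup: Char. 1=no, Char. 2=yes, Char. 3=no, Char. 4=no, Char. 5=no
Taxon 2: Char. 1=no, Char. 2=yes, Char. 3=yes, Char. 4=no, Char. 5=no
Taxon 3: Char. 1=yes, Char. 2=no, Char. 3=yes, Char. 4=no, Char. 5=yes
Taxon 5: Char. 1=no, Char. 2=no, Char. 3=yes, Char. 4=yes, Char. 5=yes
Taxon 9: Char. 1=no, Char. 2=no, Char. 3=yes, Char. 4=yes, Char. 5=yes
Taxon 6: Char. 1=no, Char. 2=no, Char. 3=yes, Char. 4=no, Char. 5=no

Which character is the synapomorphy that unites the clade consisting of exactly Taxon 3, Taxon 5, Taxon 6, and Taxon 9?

Character polarity is set by the outgroup: the derived state is whichever differs from the outgroup's state, so for Char. 2 the derived state is 'no', and for the remaining characters it is 'yes'.
Char. 1 (derived state 'yes') is unique to Taxon 3 (autapomorphy; uninformative for grouping).
Char. 2 (derived state 'no') is shared by Taxon 3, Taxon 5, Taxon 6, and Taxon 9 — a synapomorphy uniting that clade.
All ingroup taxa share the derived state 'yes' for Char. 3; it defines the ingroup but does not resolve relationships within it.
Char. 4 (derived state 'yes') is shared by Taxon 5 and Taxon 9 — a synapomorphy uniting that clade.
Char. 5 (derived state 'yes') is shared by Taxon 3, Taxon 5, and Taxon 9 — a synapomorphy uniting that clade.
Most parsimonious ingroup topology: (Taxon 2,((Taxon 3,(Taxon 5,Taxon 9)),Taxon 6)).
The clade {Taxon 3, Taxon 5, Taxon 6, Taxon 9} is supported by Char. 2: its derived state 'no' occurs in exactly those taxa and in no other taxon (including the outgroup).

Char. 2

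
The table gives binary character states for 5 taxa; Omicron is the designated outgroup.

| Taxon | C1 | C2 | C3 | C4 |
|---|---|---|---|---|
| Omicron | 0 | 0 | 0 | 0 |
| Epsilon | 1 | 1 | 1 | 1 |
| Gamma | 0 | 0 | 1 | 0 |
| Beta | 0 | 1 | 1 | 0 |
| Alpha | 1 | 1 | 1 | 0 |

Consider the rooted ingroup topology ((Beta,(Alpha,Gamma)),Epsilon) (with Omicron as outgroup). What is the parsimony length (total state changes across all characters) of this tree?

Map each character onto ((Beta,(Alpha,Gamma)),Epsilon) (rooted by Omicron) and count the minimum state changes it requires (Fitch parsimony):
C1: 2; C2: 2; C3: 1; C4: 1.
Total tree length = 6.

6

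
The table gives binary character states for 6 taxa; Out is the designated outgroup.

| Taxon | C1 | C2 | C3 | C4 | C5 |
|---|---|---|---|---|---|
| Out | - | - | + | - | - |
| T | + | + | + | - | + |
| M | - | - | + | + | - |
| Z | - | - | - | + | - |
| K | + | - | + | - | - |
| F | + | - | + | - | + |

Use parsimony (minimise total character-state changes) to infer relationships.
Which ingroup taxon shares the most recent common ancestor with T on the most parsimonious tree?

F

Character polarity is set by the outgroup: the derived state is whichever differs from the outgroup's state, so for C3 the derived state is '-', and for the remaining characters it is '+'.
Only F, K, and T show the derived state '+' for C1, supporting them as a clade.
C2 (derived state '+') is unique to T (autapomorphy; uninformative for grouping).
C3 (derived state '-') is unique to Z (autapomorphy; uninformative for grouping).
C4 (derived state '+') is shared by M and Z — a synapomorphy uniting that clade.
C5 (derived state '+') is shared by F and T — a synapomorphy uniting that clade.
Most parsimonious ingroup topology: (((T,F),K),(M,Z)).
T and F form a cherry on this tree, so they are sister taxa.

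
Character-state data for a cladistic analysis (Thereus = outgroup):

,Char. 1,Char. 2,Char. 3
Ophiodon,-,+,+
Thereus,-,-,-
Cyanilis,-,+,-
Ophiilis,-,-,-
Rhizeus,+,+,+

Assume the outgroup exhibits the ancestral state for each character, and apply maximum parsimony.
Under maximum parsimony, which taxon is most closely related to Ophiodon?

The outgroup has state '-' for every character, so '+' is the derived state throughout.
Char. 1 (derived state '+') is unique to Rhizeus (autapomorphy; uninformative for grouping).
Only Cyanilis, Ophiodon, and Rhizeus show the derived state '+' for Char. 2, supporting them as a clade.
Char. 3 (derived state '+') is shared by Ophiodon and Rhizeus — a synapomorphy uniting that clade.
Most parsimonious ingroup topology: ((Cyanilis,(Rhizeus,Ophiodon)),Ophiilis).
Ophiodon and Rhizeus form a cherry on this tree, so they are sister taxa.

Rhizeus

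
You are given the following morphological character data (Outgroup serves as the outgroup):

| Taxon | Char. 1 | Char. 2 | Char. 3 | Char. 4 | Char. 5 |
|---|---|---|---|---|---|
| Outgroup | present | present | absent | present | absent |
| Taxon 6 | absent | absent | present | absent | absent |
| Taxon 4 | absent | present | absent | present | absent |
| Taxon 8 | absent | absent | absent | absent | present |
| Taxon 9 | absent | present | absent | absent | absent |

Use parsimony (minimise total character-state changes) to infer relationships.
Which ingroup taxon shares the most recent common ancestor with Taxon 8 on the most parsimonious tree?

Character polarity is set by the outgroup: the derived state is whichever differs from the outgroup's state, so for Char. 1, Char. 2, Char. 4 the derived state is 'absent', and for the remaining characters it is 'present'.
Char. 1 (derived state 'absent') is shared by all ingroup taxa — unites the whole ingroup.
Char. 2 (derived state 'absent') is shared by Taxon 6 and Taxon 8 — a synapomorphy uniting that clade.
Char. 3 (derived state 'present') is unique to Taxon 6 (autapomorphy; uninformative for grouping).
Char. 4: derived state 'absent' in Taxon 6, Taxon 8, and Taxon 9 only — synapomorphy for {Taxon 6, Taxon 8, Taxon 9}.
Char. 5 (derived state 'present') is unique to Taxon 8 (autapomorphy; uninformative for grouping).
Most parsimonious ingroup topology: (((Taxon 6,Taxon 8),Taxon 9),Taxon 4).
Taxon 8 and Taxon 6 form a cherry on this tree, so they are sister taxa.

Taxon 6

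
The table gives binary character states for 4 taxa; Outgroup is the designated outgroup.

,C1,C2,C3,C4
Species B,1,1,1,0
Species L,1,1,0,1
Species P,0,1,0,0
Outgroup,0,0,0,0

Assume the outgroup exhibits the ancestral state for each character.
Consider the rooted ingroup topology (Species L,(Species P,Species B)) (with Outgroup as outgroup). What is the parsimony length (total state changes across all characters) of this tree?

5

Map each character onto (Species L,(Species P,Species B)) (rooted by Outgroup) and count the minimum state changes it requires (Fitch parsimony):
C1: 2; C2: 1; C3: 1; C4: 1.
Total tree length = 5.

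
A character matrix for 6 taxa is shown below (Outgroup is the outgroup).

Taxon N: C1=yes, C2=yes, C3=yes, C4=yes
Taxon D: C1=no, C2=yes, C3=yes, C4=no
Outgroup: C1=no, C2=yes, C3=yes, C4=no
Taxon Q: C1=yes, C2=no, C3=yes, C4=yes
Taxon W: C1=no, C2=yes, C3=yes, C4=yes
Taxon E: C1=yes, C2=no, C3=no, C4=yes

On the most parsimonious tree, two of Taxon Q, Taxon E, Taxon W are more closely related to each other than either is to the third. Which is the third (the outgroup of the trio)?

Taxon W

Character polarity is set by the outgroup: the derived state is whichever differs from the outgroup's state, so for C2, C3 the derived state is 'no', and for the remaining characters it is 'yes'.
C1 (derived state 'yes') is shared by Taxon E, Taxon N, and Taxon Q — a synapomorphy uniting that clade.
C2 (derived state 'no') is shared by Taxon E and Taxon Q — a synapomorphy uniting that clade.
C3 (derived state 'no') is unique to Taxon E (autapomorphy; uninformative for grouping).
C4: derived state 'yes' in Taxon E, Taxon N, Taxon Q, and Taxon W only — synapomorphy for {Taxon E, Taxon N, Taxon Q, Taxon W}.
Most parsimonious ingroup topology: (((Taxon N,(Taxon E,Taxon Q)),Taxon W),Taxon D).
Taxon E and Taxon Q share a more recent common ancestor with each other than either does with Taxon W, so Taxon W is the least closely related of the three.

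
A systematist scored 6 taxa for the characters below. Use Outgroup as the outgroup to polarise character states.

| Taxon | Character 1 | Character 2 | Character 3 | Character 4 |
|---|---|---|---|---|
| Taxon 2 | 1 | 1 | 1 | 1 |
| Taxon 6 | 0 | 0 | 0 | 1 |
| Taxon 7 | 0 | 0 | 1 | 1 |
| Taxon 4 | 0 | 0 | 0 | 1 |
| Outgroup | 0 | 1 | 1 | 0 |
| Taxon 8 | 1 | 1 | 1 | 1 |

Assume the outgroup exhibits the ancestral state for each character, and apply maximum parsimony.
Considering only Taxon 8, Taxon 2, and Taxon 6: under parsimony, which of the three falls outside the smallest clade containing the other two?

Character polarity is set by the outgroup: the derived state is whichever differs from the outgroup's state, so for Character 2, Character 3 the derived state is '0', and for the remaining characters it is '1'.
Character 1 (derived state '1') is shared by Taxon 2 and Taxon 8 — a synapomorphy uniting that clade.
Character 2: derived state '0' in Taxon 4, Taxon 6, and Taxon 7 only — synapomorphy for {Taxon 4, Taxon 6, Taxon 7}.
Only Taxon 4 and Taxon 6 show the derived state '0' for Character 3, supporting them as a clade.
All ingroup taxa share the derived state '1' for Character 4; it defines the ingroup but does not resolve relationships within it.
Most parsimonious ingroup topology: (((Taxon 4,Taxon 6),Taxon 7),(Taxon 2,Taxon 8)).
Taxon 8 and Taxon 2 share a more recent common ancestor with each other than either does with Taxon 6, so Taxon 6 is the least closely related of the three.

Taxon 6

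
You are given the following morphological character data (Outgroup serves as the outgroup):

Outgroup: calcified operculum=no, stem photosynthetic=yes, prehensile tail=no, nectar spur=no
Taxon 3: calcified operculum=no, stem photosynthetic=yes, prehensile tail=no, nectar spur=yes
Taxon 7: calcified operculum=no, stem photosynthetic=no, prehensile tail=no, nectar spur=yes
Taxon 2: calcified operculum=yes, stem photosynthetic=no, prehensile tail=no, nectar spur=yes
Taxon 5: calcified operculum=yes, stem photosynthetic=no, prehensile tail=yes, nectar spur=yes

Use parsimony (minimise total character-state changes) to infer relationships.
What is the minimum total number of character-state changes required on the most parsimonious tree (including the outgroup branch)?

4

Character polarity is set by the outgroup: the derived state is whichever differs from the outgroup's state, so for stem photosynthetic the derived state is 'no', and for the remaining characters it is 'yes'.
Only Taxon 2 and Taxon 5 show the derived state 'yes' for calcified operculum, supporting them as a clade.
Only Taxon 2, Taxon 5, and Taxon 7 show the derived state 'no' for stem photosynthetic, supporting them as a clade.
prehensile tail: derived state 'yes' in Taxon 5 only — an autapomorphy, so it tells us nothing about relationships among taxa.
nectar spur (derived state 'yes') is shared by all ingroup taxa — unites the whole ingroup.
Most parsimonious ingroup topology: (Taxon 3,(Taxon 7,(Taxon 2,Taxon 5))).
Changes per character on this tree: calcified operculum: 1; stem photosynthetic: 1; prehensile tail: 1; nectar spur: 1.
Total = 4.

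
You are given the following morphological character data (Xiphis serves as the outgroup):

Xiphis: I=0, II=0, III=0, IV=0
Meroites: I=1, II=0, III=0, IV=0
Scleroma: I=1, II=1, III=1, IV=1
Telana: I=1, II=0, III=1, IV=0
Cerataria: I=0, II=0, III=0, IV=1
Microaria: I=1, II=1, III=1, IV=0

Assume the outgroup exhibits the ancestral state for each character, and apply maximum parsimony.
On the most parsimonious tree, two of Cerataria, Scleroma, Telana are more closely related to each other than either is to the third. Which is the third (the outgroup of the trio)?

Cerataria

The outgroup has state '0' for every character, so '1' is the derived state throughout.
I (derived state '1') is shared by Meroites, Microaria, Scleroma, and Telana — a synapomorphy uniting that clade.
II (derived state '1') is shared by Microaria and Scleroma — a synapomorphy uniting that clade.
Only Microaria, Scleroma, and Telana show the derived state '1' for III, supporting them as a clade.
IV groups Cerataria and Scleroma, which is incompatible with the clades supported by the remaining characters; treating it as convergent (homoplasy) costs fewer steps than any alternative tree.
Most parsimonious ingroup topology: ((Meroites,((Scleroma,Microaria),Telana)),Cerataria).
Telana and Scleroma share a more recent common ancestor with each other than either does with Cerataria, so Cerataria is the least closely related of the three.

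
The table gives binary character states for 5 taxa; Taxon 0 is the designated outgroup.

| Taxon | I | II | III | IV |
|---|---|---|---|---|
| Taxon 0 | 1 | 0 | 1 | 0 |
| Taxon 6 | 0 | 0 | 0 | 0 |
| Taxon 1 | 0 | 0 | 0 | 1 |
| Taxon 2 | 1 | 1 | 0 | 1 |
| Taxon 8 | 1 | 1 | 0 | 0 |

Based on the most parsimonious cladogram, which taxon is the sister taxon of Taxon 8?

Character polarity is set by the outgroup: the derived state is whichever differs from the outgroup's state, so for I, III the derived state is '0', and for the remaining characters it is '1'.
I (derived state '0') is shared by Taxon 1 and Taxon 6 — a synapomorphy uniting that clade.
II (derived state '1') is shared by Taxon 2 and Taxon 8 — a synapomorphy uniting that clade.
All ingroup taxa share the derived state '0' for III; it defines the ingroup but does not resolve relationships within it.
IV (state '1') occurs in Taxon 1 and Taxon 2 but conflicts with the nesting implied by the other characters — most parsimoniously interpreted as homoplasy.
Most parsimonious ingroup topology: ((Taxon 6,Taxon 1),(Taxon 2,Taxon 8)).
Taxon 8 and Taxon 2 form a cherry on this tree, so they are sister taxa.

Taxon 2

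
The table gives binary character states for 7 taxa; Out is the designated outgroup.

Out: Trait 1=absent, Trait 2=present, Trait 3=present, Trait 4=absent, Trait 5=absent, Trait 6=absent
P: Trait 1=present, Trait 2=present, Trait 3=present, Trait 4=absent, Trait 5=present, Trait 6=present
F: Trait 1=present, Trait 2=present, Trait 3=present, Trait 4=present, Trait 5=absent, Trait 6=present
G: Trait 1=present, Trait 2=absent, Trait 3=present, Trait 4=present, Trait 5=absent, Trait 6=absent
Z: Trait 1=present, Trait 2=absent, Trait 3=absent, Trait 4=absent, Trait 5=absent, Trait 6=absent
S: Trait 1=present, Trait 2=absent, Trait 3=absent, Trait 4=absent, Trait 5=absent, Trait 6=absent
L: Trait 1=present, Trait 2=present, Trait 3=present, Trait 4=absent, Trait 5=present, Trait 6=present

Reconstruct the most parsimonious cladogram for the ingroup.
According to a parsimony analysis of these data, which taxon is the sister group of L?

Character polarity is set by the outgroup: the derived state is whichever differs from the outgroup's state, so for Trait 2, Trait 3 the derived state is 'absent', and for the remaining characters it is 'present'.
Trait 1 (derived state 'present') is shared by all ingroup taxa — unites the whole ingroup.
Only G, S, and Z show the derived state 'absent' for Trait 2, supporting them as a clade.
Only S and Z show the derived state 'absent' for Trait 3, supporting them as a clade.
Trait 4 groups F and G, which is incompatible with the clades supported by the remaining characters; treating it as convergent (homoplasy) costs fewer steps than any alternative tree.
Trait 5: derived state 'present' in L and P only — synapomorphy for {L, P}.
Only F, L, and P show the derived state 'present' for Trait 6, supporting them as a clade.
Most parsimonious ingroup topology: (((P,L),F),(G,(Z,S))).
L and P form a cherry on this tree, so they are sister taxa.

P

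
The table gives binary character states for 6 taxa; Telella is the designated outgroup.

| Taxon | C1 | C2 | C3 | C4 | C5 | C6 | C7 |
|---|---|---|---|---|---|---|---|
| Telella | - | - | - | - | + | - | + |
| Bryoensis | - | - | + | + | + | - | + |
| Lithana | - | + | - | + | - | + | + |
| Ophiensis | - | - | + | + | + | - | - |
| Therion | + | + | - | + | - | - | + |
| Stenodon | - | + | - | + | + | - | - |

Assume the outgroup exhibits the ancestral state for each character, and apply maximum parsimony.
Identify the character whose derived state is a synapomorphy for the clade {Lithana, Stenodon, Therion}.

Character polarity is set by the outgroup: the derived state is whichever differs from the outgroup's state, so for C5, C7 the derived state is '-', and for the remaining characters it is '+'.
C1: derived state '+' in Therion only — an autapomorphy, so it tells us nothing about relationships among taxa.
Only Lithana, Stenodon, and Therion show the derived state '+' for C2, supporting them as a clade.
Only Bryoensis and Ophiensis show the derived state '+' for C3, supporting them as a clade.
All ingroup taxa share the derived state '+' for C4; it defines the ingroup but does not resolve relationships within it.
C5: derived state '-' in Lithana and Therion only — synapomorphy for {Lithana, Therion}.
C6 (derived state '+') is unique to Lithana (autapomorphy; uninformative for grouping).
C7 (state '-') occurs in Ophiensis and Stenodon but conflicts with the nesting implied by the other characters — most parsimoniously interpreted as homoplasy.
Most parsimonious ingroup topology: ((Bryoensis,Ophiensis),((Lithana,Therion),Stenodon)).
The clade {Lithana, Stenodon, Therion} is supported by C2: its derived state '+' occurs in exactly those taxa and in no other taxon (including the outgroup).

C2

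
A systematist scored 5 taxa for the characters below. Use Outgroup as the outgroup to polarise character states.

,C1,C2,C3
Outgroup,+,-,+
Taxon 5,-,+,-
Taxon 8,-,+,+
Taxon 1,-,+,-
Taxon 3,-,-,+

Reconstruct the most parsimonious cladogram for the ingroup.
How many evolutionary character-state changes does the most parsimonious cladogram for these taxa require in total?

3

Character polarity is set by the outgroup: the derived state is whichever differs from the outgroup's state, so for C1, C3 the derived state is '-', and for the remaining characters it is '+'.
C1 (derived state '-') is shared by all ingroup taxa — unites the whole ingroup.
Only Taxon 1, Taxon 5, and Taxon 8 show the derived state '+' for C2, supporting them as a clade.
Only Taxon 1 and Taxon 5 show the derived state '-' for C3, supporting them as a clade.
Most parsimonious ingroup topology: (((Taxon 5,Taxon 1),Taxon 8),Taxon 3).
Changes per character on this tree: C1: 1; C2: 1; C3: 1.
Total = 3.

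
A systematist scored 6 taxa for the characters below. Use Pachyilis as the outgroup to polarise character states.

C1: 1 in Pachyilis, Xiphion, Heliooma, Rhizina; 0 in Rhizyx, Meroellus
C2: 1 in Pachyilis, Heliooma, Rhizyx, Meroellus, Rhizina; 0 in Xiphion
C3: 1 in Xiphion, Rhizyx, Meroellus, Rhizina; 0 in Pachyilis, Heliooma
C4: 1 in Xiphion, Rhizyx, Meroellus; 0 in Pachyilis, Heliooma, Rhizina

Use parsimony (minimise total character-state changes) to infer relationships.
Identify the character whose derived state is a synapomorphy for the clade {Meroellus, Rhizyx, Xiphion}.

Character polarity is set by the outgroup: the derived state is whichever differs from the outgroup's state, so for C1, C2 the derived state is '0', and for the remaining characters it is '1'.
C1 (derived state '0') is shared by Meroellus and Rhizyx — a synapomorphy uniting that clade.
C2: derived state '0' in Xiphion only — an autapomorphy, so it tells us nothing about relationships among taxa.
C3 (derived state '1') is shared by Meroellus, Rhizina, Rhizyx, and Xiphion — a synapomorphy uniting that clade.
C4: derived state '1' in Meroellus, Rhizyx, and Xiphion only — synapomorphy for {Meroellus, Rhizyx, Xiphion}.
Most parsimonious ingroup topology: (((Xiphion,(Rhizyx,Meroellus)),Rhizina),Heliooma).
The clade {Meroellus, Rhizyx, Xiphion} is supported by C4: its derived state '1' occurs in exactly those taxa and in no other taxon (including the outgroup).

C4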